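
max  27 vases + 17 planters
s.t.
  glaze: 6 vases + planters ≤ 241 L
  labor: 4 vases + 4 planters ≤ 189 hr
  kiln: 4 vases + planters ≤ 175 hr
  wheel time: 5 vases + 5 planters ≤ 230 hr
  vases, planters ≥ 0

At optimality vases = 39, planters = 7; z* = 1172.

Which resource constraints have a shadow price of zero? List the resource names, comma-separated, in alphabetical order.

glaze: 241/241 (binding)
labor: 184/189 (slack 5)
kiln: 163/175 (slack 12)
wheel time: 230/230 (binding)
By complementary slackness, a constraint with positive slack has shadow price 0 → kiln, labor.

kiln, labor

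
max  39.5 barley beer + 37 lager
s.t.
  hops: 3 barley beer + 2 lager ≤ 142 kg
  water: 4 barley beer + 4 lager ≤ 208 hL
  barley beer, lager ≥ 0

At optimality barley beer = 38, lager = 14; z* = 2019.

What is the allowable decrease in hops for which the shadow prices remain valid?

Binding constraints: hops, water. The basis is B = [[3,2],[4,4]] with det 4.
Per unit decrease in hops, x* moves by d = (-1, 1).
The basis stays optimal until barley beer reaches 0; allowable decrease = 38 kg.

38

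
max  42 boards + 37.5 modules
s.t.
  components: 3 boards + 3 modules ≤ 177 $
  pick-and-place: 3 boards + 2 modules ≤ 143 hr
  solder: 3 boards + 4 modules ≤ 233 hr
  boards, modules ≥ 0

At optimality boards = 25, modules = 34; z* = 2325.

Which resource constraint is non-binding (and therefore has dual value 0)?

solder

components: 177/177 (binding)
pick-and-place: 143/143 (binding)
solder: 211/233 (slack 22)
By complementary slackness, a constraint with positive slack has shadow price 0 → solder.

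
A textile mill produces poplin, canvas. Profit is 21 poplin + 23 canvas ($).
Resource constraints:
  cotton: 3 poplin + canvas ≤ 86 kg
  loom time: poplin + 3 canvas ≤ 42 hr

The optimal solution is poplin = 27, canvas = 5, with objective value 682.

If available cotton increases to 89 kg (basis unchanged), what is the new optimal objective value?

697

Check each constraint at x*: cotton 86/86 (tight); loom time 42/42 (tight).
The binding rows give the dual system: 3·y_cotton + 1·y_loom time = 21 and 1·y_cotton + 3·y_loom time = 23.
→ y_cotton = 5 and y_loom time = 6.
Δz = y_cotton·Δb = 5 × (3) = 15, so new z* = 682 + 15 = 697.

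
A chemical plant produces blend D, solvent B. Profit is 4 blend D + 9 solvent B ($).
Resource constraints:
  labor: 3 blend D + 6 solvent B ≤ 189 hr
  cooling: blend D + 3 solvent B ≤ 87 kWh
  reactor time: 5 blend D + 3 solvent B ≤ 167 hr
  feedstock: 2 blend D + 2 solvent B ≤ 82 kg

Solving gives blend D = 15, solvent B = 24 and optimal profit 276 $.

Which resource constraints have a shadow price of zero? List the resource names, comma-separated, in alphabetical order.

labor: 189/189 (binding)
cooling: 87/87 (binding)
reactor time: 147/167 (slack 20)
feedstock: 78/82 (slack 4)
By complementary slackness, a constraint with positive slack has shadow price 0 → feedstock, reactor time.

feedstock, reactor time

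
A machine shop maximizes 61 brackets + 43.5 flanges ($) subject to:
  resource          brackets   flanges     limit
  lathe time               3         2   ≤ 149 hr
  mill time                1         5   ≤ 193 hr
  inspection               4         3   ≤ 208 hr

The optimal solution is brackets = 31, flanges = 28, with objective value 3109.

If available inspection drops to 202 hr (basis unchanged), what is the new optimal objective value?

Check each constraint at x*: lathe time 149/149 (tight); mill time 171/193 (slack 22); inspection 208/208 (tight).
Slack constraints have shadow price 0 (complementary slackness).
The binding rows give the dual system: 3·y_lathe time + 4·y_inspection = 61 and 2·y_lathe time + 3·y_inspection = 43.5.
Solving: y_lathe time = 9, y_inspection = 8.5.
Δz = y_inspection·Δb = 8.5 × (-6) = -51, so new z* = 3109 − 51 = 3058.

3058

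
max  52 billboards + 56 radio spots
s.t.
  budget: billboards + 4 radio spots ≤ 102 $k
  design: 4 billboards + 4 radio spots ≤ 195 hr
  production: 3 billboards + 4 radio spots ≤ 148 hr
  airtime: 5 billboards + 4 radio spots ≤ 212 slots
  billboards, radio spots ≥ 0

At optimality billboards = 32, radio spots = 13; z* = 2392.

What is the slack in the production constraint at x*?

production used = 3·32 + 4·13 = 148; slack = 148 − 148 = 0.

0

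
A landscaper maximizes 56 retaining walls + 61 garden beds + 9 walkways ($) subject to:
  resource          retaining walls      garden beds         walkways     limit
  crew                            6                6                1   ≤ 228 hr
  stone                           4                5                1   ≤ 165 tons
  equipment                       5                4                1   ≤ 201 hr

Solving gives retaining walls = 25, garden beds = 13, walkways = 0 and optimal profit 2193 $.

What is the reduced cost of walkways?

Check each constraint at x*: crew 228/228 (tight); stone 165/165 (tight); equipment 177/201 (slack 24).
Since equipment is not tight, its dual is 0.
From A_Bᵀ y = c: 6·y_crew + 4·y_stone = 56; 6·y_crew + 5·y_stone = 61.
Solving: y_crew = 6, y_stone = 5.
Reduced cost of walkways: c₃ − yᵀa₃ = 9 − (6·1 + 5·1) = 9 − 11 = -2.

-2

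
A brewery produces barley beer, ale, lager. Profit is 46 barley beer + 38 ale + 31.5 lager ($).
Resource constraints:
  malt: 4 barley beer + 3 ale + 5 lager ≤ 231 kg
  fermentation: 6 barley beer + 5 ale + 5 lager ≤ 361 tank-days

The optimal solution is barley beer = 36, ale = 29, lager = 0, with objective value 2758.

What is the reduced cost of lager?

-8.5

Check each constraint at x*: malt 231/231 (tight); fermentation 361/361 (tight).
Dual feasibility on the basic columns requires 4·y_malt + 6·y_fermentation = 46, 3·y_malt + 5·y_fermentation = 38.
Solving: y_malt = 1, y_fermentation = 7.
Reduced cost of lager: c₃ − yᵀa₃ = 31.5 − (1·5 + 7·5) = 31.5 − 40 = -8.5.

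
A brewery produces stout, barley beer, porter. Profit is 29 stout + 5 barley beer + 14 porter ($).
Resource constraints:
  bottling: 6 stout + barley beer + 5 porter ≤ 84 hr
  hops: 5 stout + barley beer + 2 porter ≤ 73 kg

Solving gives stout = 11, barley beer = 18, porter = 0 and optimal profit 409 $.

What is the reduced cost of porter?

Check each constraint at x*: bottling 84/84 (tight); hops 73/73 (tight).
Dual feasibility on the basic columns requires 6·y_bottling + 5·y_hops = 29, 1·y_bottling + 1·y_hops = 5.
This yields shadow prices y_bottling = 4, y_hops = 1.
Reduced cost of porter: c₃ − yᵀa₃ = 14 − (4·5 + 1·2) = 14 − 22 = -8.

-8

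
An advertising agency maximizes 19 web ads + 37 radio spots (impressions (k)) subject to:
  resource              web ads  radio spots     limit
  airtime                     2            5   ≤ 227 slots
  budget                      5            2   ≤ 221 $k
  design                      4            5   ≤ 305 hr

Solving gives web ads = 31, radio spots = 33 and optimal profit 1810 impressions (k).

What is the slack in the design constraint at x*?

design used = 4·31 + 5·33 = 289; slack = 305 − 289 = 16.

16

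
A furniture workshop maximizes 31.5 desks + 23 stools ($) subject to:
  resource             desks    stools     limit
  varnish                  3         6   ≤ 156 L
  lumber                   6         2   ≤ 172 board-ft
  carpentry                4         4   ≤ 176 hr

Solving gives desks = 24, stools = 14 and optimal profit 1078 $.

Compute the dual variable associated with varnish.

2.5

Binding: varnish and lumber. Non-binding: carpentry (24 unused).
Slack constraints have shadow price 0 (complementary slackness).
From A_Bᵀ y = c: 3·y_varnish + 6·y_lumber = 31.5; 6·y_varnish + 2·y_lumber = 23.
This yields shadow prices y_varnish = 2.5, y_lumber = 4.
Shadow price of varnish = 2.5.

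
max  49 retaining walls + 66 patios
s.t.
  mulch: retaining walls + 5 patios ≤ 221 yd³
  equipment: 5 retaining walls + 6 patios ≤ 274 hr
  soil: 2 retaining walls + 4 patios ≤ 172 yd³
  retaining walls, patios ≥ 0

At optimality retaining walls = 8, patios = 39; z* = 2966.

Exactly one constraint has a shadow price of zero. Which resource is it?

mulch

mulch: 203/221 (slack 18)
equipment: 274/274 (binding)
soil: 172/172 (binding)
By complementary slackness, a constraint with positive slack has shadow price 0 → mulch.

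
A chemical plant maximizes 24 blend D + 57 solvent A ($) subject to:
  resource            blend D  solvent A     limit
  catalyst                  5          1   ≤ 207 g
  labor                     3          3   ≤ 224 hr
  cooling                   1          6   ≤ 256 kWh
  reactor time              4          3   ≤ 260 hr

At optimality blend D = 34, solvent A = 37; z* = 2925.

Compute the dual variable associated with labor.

0

Binding: catalyst and cooling. Non-binding: labor (11 unused), reactor time (13 unused).
Slack constraints have shadow price 0 (complementary slackness).
From A_Bᵀ y = c: 5·y_catalyst + 1·y_cooling = 24; 1·y_catalyst + 6·y_cooling = 57.
→ y_catalyst = 3 and y_cooling = 9.
Shadow price of labor = 0.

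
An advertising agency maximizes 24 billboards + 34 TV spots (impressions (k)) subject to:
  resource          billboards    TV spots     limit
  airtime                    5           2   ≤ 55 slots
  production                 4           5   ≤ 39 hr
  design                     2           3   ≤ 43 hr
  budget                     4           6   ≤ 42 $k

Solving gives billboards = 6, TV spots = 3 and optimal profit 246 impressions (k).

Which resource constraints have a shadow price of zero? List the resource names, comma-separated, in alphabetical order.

airtime, design

airtime: 36/55 (slack 19)
production: 39/39 (binding)
design: 21/43 (slack 22)
budget: 42/42 (binding)
By complementary slackness, a constraint with positive slack has shadow price 0 → airtime, design.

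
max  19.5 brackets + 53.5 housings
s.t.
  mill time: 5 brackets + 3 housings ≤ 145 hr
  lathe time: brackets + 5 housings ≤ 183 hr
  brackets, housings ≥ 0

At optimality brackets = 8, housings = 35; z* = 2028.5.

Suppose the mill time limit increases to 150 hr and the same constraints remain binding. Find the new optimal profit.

Both mill time and lathe time are binding at x*.
Dual feasibility on the basic columns requires 5·y_mill time + 1·y_lathe time = 19.5, 3·y_mill time + 5·y_lathe time = 53.5.
Solving: y_mill time = 2, y_lathe time = 9.5.
Δz = y_mill time·Δb = 2 × (5) = 10, so new z* = 2028.5 + 10 = 2038.5.

2038.5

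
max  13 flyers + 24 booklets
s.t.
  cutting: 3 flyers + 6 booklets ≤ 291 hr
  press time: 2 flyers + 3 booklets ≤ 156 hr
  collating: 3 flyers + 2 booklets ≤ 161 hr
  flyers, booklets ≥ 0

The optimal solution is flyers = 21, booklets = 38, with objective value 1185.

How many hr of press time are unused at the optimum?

0

press time used = 2·21 + 3·38 = 156; slack = 156 − 156 = 0.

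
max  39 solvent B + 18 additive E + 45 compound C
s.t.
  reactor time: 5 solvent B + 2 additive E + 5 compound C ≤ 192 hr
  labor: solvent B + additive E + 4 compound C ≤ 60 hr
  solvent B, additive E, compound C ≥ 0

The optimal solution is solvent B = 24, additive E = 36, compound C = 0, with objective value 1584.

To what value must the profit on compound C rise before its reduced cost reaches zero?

51

Both reactor time and labor are binding at x*.
Dual feasibility on the basic columns requires 5·y_reactor time + 1·y_labor = 39, 2·y_reactor time + 1·y_labor = 18.
Solving: y_reactor time = 7, y_labor = 4.
compound C enters the basis when its profit ≥ yᵀa₃ = 7·5 + 4·4 = 51.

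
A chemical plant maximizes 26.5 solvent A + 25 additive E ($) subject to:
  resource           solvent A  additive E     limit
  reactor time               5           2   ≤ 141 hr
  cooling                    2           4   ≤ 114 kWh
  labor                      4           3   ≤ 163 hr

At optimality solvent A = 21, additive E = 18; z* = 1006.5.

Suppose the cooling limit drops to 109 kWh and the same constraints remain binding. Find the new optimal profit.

Check each constraint at x*: reactor time 141/141 (tight); cooling 114/114 (tight); labor 138/163 (slack 25).
Since labor is not tight, its dual is 0.
From A_Bᵀ y = c: 5·y_reactor time + 2·y_cooling = 26.5; 2·y_reactor time + 4·y_cooling = 25.
→ y_reactor time = 3.5 and y_cooling = 4.5.
Δz = y_cooling·Δb = 4.5 × (-5) = -22.5, so new z* = 1006.5 − 22.5 = 984.

984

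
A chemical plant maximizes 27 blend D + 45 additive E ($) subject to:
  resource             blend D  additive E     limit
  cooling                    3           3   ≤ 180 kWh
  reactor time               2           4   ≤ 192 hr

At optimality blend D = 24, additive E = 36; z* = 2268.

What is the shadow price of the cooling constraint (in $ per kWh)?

Both cooling and reactor time are binding at x*.
From A_Bᵀ y = c: 3·y_cooling + 2·y_reactor time = 27; 3·y_cooling + 4·y_reactor time = 45.
Solving: y_cooling = 3, y_reactor time = 9.
Shadow price of cooling = 3.

3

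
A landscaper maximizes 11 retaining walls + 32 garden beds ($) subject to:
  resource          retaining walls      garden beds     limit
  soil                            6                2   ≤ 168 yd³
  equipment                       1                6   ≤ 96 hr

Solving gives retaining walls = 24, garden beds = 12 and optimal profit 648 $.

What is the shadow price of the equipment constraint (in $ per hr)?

5

At the optimum: soil uses 168 of 168 (binding); equipment uses 96 of 96 (binding).
Dual feasibility on the basic columns requires 6·y_soil + 1·y_equipment = 11, 2·y_soil + 6·y_equipment = 32.
Solving: y_soil = 1, y_equipment = 5.
Shadow price of equipment = 5.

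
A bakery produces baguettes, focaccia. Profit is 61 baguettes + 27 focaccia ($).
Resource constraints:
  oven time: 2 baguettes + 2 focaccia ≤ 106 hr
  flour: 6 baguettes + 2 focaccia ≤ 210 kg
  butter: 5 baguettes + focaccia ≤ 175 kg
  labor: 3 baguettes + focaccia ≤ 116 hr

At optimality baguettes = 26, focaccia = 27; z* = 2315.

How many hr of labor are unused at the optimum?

labor used = 3·26 + 1·27 = 105; slack = 116 − 105 = 11.

11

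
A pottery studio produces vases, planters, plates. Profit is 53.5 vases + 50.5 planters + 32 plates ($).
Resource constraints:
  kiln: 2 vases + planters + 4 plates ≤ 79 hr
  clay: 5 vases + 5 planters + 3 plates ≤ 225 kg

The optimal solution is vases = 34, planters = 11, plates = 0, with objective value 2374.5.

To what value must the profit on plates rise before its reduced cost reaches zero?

40.5

At the optimum: kiln uses 79 of 79 (binding); clay uses 225 of 225 (binding).
Dual feasibility on the basic columns requires 2·y_kiln + 5·y_clay = 53.5, 1·y_kiln + 5·y_clay = 50.5.
→ y_kiln = 3 and y_clay = 9.5.
plates enters the basis when its profit ≥ yᵀa₃ = 3·4 + 9.5·3 = 40.5.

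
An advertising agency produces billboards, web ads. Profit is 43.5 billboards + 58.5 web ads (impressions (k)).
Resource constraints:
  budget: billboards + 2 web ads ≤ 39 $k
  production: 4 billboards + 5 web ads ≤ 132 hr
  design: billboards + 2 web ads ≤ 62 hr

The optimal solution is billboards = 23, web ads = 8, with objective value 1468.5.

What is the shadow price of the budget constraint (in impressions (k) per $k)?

5.5

Binding: budget and production. Non-binding: design (23 unused).
Since design is not tight, its dual is 0.
Dual feasibility on the basic columns requires 1·y_budget + 4·y_production = 43.5, 2·y_budget + 5·y_production = 58.5.
Solving: y_budget = 5.5, y_production = 9.5.
Shadow price of budget = 5.5.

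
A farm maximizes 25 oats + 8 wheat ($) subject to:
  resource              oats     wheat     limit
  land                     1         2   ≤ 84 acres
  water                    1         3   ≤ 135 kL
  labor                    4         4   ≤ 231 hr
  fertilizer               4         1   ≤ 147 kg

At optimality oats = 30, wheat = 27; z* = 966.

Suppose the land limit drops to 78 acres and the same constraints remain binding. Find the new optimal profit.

Binding: land and fertilizer. Non-binding: water (24 unused), labor (3 unused).
By complementary slackness, y = 0 for the non-binding constraints.
The binding rows give the dual system: 1·y_land + 4·y_fertilizer = 25 and 2·y_land + 1·y_fertilizer = 8.
→ y_land = 1 and y_fertilizer = 6.
Δz = y_land·Δb = 1 × (-6) = -6, so new z* = 966 − 6 = 960.

960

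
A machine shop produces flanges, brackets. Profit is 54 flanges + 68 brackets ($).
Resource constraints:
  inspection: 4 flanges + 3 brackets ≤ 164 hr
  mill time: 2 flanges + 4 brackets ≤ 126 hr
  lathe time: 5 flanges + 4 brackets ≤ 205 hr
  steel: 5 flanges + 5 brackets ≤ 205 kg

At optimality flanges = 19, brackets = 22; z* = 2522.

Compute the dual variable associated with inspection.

Check each constraint at x*: inspection 142/164 (slack 22); mill time 126/126 (tight); lathe time 183/205 (slack 22); steel 205/205 (tight).
By complementary slackness, y = 0 for the non-binding constraints.
The binding rows give the dual system: 2·y_mill time + 5·y_steel = 54 and 4·y_mill time + 5·y_steel = 68.
This yields shadow prices y_mill time = 7, y_steel = 8.
Shadow price of inspection = 0.

0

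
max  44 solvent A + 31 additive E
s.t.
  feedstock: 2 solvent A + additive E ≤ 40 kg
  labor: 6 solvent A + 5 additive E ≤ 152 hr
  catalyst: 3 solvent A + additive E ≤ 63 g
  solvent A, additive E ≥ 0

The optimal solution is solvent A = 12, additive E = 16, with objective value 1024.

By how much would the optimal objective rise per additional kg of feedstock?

Check each constraint at x*: feedstock 40/40 (tight); labor 152/152 (tight); catalyst 52/63 (slack 11).
Slack constraints have shadow price 0 (complementary slackness).
From A_Bᵀ y = c: 2·y_feedstock + 6·y_labor = 44; 1·y_feedstock + 5·y_labor = 31.
→ y_feedstock = 8.5 and y_labor = 4.5.
Shadow price of feedstock = 8.5.

8.5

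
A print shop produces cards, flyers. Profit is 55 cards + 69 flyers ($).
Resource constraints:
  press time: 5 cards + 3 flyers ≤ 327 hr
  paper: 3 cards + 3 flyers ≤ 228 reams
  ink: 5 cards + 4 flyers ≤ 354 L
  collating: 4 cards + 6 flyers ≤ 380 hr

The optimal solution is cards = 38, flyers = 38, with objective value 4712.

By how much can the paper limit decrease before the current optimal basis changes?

38

Binding constraints: paper, collating. The basis is B = [[3,3],[4,6]] with det 6.
Per unit decrease in paper, x* moves by d = (-1, 0.6667).
The basis stays optimal until cards reaches 0; allowable decrease = 38 reams.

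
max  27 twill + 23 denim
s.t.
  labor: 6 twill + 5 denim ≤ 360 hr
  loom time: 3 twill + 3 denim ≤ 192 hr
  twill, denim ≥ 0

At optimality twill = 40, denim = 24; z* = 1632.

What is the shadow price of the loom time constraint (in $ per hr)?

1

At the optimum: labor uses 360 of 360 (binding); loom time uses 192 of 192 (binding).
The binding rows give the dual system: 6·y_labor + 3·y_loom time = 27 and 5·y_labor + 3·y_loom time = 23.
This yields shadow prices y_labor = 4, y_loom time = 1.
Shadow price of loom time = 1.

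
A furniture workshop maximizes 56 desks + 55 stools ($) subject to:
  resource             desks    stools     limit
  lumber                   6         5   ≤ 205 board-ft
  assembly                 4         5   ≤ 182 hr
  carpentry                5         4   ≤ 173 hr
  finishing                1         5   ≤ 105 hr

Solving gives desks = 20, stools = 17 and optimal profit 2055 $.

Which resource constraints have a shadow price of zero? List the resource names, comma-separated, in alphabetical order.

assembly, carpentry

lumber: 205/205 (binding)
assembly: 165/182 (slack 17)
carpentry: 168/173 (slack 5)
finishing: 105/105 (binding)
By complementary slackness, a constraint with positive slack has shadow price 0 → assembly, carpentry.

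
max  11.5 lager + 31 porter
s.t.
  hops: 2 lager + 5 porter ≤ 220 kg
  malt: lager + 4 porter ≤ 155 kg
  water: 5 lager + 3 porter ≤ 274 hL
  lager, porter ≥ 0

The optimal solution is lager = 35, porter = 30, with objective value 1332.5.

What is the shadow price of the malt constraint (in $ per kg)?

1.5

Binding: hops and malt. Non-binding: water (9 unused).
Since water is not tight, its dual is 0.
The binding rows give the dual system: 2·y_hops + 1·y_malt = 11.5 and 5·y_hops + 4·y_malt = 31.
→ y_hops = 5 and y_malt = 1.5.
Shadow price of malt = 1.5.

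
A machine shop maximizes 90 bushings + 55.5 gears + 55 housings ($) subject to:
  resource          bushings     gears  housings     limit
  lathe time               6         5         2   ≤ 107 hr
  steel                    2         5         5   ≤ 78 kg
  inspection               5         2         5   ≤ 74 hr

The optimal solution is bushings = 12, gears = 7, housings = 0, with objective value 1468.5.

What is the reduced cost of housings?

Check each constraint at x*: lathe time 107/107 (tight); steel 59/78 (slack 19); inspection 74/74 (tight).
Slack constraints have shadow price 0 (complementary slackness).
From A_Bᵀ y = c: 6·y_lathe time + 5·y_inspection = 90; 5·y_lathe time + 2·y_inspection = 55.5.
Solving: y_lathe time = 7.5, y_inspection = 9.
Reduced cost of housings: c₃ − yᵀa₃ = 55 − (7.5·2 + 9·5) = 55 − 60 = -5.

-5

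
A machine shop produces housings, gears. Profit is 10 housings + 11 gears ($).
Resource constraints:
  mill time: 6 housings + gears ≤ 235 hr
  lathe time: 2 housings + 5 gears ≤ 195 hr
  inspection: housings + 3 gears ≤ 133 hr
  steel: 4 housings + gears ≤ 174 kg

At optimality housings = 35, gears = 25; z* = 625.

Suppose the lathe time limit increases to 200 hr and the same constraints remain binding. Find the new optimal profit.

At the optimum: mill time uses 235 of 235 (binding); lathe time uses 195 of 195 (binding); inspection uses 110 of 133 (slack = 23); steel uses 165 of 174 (slack = 9).
Since inspection, steel are not tight, their duals are 0.
From A_Bᵀ y = c: 6·y_mill time + 2·y_lathe time = 10; 1·y_mill time + 5·y_lathe time = 11.
This yields shadow prices y_mill time = 1, y_lathe time = 2.
Δz = y_lathe time·Δb = 2 × (5) = 10, so new z* = 625 + 10 = 635.

635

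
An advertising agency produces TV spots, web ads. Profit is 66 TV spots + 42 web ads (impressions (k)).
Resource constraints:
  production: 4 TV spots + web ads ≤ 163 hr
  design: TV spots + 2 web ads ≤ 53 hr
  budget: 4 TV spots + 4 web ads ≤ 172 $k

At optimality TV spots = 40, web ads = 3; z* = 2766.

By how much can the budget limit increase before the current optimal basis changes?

Binding constraints: production, budget. The basis is B = [[4,1],[4,4]] with det 12.
Per unit increase in budget, x* moves by d = (-0.0833, 0.3333).
The basis stays optimal until design becomes binding; allowable increase = 12 $k.

12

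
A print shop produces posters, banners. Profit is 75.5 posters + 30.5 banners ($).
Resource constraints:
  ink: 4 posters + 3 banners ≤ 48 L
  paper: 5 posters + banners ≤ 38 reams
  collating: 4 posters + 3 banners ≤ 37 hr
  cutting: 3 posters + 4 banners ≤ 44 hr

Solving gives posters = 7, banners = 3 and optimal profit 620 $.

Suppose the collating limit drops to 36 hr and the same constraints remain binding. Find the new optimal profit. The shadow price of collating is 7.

613

Δb = -1, so new z* = 620 + (7)·(-1) = 620 − 7 = 613.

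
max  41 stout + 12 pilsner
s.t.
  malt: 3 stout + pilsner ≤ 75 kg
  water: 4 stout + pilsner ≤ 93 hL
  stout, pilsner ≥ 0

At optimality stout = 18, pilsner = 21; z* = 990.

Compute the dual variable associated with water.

At the optimum: malt uses 75 of 75 (binding); water uses 93 of 93 (binding).
The binding rows give the dual system: 3·y_malt + 4·y_water = 41 and 1·y_malt + 1·y_water = 12.
→ y_malt = 7 and y_water = 5.
Shadow price of water = 5.

5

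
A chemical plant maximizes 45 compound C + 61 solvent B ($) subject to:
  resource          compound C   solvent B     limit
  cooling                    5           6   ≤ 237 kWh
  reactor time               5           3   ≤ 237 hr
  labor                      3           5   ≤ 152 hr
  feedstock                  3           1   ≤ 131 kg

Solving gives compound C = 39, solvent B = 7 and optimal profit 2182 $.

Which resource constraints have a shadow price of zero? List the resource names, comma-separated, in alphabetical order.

feedstock, reactor time

cooling: 237/237 (binding)
reactor time: 216/237 (slack 21)
labor: 152/152 (binding)
feedstock: 124/131 (slack 7)
By complementary slackness, a constraint with positive slack has shadow price 0 → feedstock, reactor time.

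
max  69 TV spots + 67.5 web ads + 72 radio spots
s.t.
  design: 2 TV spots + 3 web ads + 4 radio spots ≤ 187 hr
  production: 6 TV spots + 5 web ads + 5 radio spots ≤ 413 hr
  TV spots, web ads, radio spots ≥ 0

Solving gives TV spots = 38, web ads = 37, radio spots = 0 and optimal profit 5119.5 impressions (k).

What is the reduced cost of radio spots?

-3

Check each constraint at x*: design 187/187 (tight); production 413/413 (tight).
The binding rows give the dual system: 2·y_design + 6·y_production = 69 and 3·y_design + 5·y_production = 67.5.
Solving: y_design = 7.5, y_production = 9.
Reduced cost of radio spots: c₃ − yᵀa₃ = 72 − (7.5·4 + 9·5) = 72 − 75 = -3.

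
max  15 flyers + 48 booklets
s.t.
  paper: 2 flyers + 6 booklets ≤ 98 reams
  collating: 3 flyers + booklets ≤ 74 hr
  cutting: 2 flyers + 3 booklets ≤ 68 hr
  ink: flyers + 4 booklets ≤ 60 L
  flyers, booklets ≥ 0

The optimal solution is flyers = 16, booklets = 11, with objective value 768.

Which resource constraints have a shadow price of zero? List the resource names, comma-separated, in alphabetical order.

collating, cutting

paper: 98/98 (binding)
collating: 59/74 (slack 15)
cutting: 65/68 (slack 3)
ink: 60/60 (binding)
By complementary slackness, a constraint with positive slack has shadow price 0 → collating, cutting.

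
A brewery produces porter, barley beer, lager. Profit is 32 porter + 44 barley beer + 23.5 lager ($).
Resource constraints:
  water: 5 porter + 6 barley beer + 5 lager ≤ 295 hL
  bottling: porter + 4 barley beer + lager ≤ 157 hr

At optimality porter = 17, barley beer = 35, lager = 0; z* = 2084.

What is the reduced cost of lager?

Check each constraint at x*: water 295/295 (tight); bottling 157/157 (tight).
Dual feasibility on the basic columns requires 5·y_water + 1·y_bottling = 32, 6·y_water + 4·y_bottling = 44.
This yields shadow prices y_water = 6, y_bottling = 2.
Reduced cost of lager: c₃ − yᵀa₃ = 23.5 − (6·5 + 2·1) = 23.5 − 32 = -8.5.

-8.5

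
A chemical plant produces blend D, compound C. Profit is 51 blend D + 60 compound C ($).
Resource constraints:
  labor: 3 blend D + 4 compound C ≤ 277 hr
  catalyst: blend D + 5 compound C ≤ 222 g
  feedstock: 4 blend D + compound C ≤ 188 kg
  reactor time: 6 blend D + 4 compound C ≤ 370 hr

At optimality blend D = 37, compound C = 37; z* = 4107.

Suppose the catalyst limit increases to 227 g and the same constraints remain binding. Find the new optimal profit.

At the optimum: labor uses 259 of 277 (slack = 18); catalyst uses 222 of 222 (binding); feedstock uses 185 of 188 (slack = 3); reactor time uses 370 of 370 (binding).
Since labor, feedstock are not tight, their duals are 0.
Dual feasibility on the basic columns requires 1·y_catalyst + 6·y_reactor time = 51, 5·y_catalyst + 4·y_reactor time = 60.
Solving: y_catalyst = 6, y_reactor time = 7.5.
Δz = y_catalyst·Δb = 6 × (5) = 30, so new z* = 4107 + 30 = 4137.

4137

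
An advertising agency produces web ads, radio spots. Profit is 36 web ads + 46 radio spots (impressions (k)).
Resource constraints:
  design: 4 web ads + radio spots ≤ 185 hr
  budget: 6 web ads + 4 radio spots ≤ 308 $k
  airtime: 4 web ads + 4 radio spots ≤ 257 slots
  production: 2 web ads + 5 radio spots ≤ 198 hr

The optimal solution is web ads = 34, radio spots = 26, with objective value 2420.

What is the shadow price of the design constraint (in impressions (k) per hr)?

0

At the optimum: design uses 162 of 185 (slack = 23); budget uses 308 of 308 (binding); airtime uses 240 of 257 (slack = 17); production uses 198 of 198 (binding).
By complementary slackness, y = 0 for the non-binding constraints.
Dual feasibility on the basic columns requires 6·y_budget + 2·y_production = 36, 4·y_budget + 5·y_production = 46.
This yields shadow prices y_budget = 4, y_production = 6.
Shadow price of design = 0.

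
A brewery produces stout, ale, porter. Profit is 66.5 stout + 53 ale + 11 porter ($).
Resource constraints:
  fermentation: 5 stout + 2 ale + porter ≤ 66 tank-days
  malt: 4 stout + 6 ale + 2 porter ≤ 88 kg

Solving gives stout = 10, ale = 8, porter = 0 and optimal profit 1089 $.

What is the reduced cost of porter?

-9.5

Check each constraint at x*: fermentation 66/66 (tight); malt 88/88 (tight).
The binding rows give the dual system: 5·y_fermentation + 4·y_malt = 66.5 and 2·y_fermentation + 6·y_malt = 53.
→ y_fermentation = 8.5 and y_malt = 6.
Reduced cost of porter: c₃ − yᵀa₃ = 11 − (8.5·1 + 6·2) = 11 − 20.5 = -9.5.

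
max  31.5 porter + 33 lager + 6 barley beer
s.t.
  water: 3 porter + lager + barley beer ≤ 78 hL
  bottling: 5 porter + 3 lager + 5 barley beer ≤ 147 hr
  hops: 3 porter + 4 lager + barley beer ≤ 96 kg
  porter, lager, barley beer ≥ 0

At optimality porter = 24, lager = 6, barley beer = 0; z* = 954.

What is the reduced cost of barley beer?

At the optimum: water uses 78 of 78 (binding); bottling uses 138 of 147 (slack = 9); hops uses 96 of 96 (binding).
Slack constraints have shadow price 0 (complementary slackness).
Dual feasibility on the basic columns requires 3·y_water + 3·y_hops = 31.5, 1·y_water + 4·y_hops = 33.
Solving: y_water = 3, y_hops = 7.5.
Reduced cost of barley beer: c₃ − yᵀa₃ = 6 − (3·1 + 7.5·1) = 6 − 10.5 = -4.5.

-4.5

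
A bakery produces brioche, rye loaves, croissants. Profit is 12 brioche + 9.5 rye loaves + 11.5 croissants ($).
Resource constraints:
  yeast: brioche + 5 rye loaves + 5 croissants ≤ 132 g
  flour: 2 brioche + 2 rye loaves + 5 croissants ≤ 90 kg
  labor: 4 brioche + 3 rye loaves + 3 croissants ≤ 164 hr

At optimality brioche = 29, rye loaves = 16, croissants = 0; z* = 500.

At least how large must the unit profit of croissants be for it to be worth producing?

12.5

Check each constraint at x*: yeast 109/132 (slack 23); flour 90/90 (tight); labor 164/164 (tight).
Since yeast is not tight, its dual is 0.
From A_Bᵀ y = c: 2·y_flour + 4·y_labor = 12; 2·y_flour + 3·y_labor = 9.5.
This yields shadow prices y_flour = 1, y_labor = 2.5.
croissants enters the basis when its profit ≥ yᵀa₃ = 1·5 + 2.5·3 = 12.5.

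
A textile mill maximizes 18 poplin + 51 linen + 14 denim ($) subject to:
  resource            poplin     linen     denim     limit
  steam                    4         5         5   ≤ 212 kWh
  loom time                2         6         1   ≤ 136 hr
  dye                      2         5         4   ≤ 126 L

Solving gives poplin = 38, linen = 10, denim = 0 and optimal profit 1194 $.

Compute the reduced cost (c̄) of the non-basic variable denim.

-4

Check each constraint at x*: steam 202/212 (slack 10); loom time 136/136 (tight); dye 126/126 (tight).
By complementary slackness, y = 0 for the non-binding constraint.
The binding rows give the dual system: 2·y_loom time + 2·y_dye = 18 and 6·y_loom time + 5·y_dye = 51.
→ y_loom time = 6 and y_dye = 3.
Reduced cost of denim: c₃ − yᵀa₃ = 14 − (6·1 + 3·4) = 14 − 18 = -4.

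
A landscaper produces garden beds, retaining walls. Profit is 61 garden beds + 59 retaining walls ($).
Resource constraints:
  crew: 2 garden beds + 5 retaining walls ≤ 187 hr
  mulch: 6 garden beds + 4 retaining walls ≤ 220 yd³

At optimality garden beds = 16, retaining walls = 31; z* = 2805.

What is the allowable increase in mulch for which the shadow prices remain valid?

341

Binding constraints: crew, mulch. The basis is B = [[2,5],[6,4]] with det -22.
Per unit increase in mulch, x* moves by d = (0.2273, -0.0909).
The basis stays optimal until retaining walls reaches 0; allowable increase = 341 yd³.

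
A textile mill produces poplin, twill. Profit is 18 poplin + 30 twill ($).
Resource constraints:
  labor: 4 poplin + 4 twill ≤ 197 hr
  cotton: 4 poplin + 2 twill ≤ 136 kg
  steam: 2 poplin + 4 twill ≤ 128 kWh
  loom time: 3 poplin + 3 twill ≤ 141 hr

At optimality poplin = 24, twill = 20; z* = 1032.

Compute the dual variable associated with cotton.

Check each constraint at x*: labor 176/197 (slack 21); cotton 136/136 (tight); steam 128/128 (tight); loom time 132/141 (slack 9).
Slack constraints have shadow price 0 (complementary slackness).
From A_Bᵀ y = c: 4·y_cotton + 2·y_steam = 18; 2·y_cotton + 4·y_steam = 30.
→ y_cotton = 1 and y_steam = 7.
Shadow price of cotton = 1.

1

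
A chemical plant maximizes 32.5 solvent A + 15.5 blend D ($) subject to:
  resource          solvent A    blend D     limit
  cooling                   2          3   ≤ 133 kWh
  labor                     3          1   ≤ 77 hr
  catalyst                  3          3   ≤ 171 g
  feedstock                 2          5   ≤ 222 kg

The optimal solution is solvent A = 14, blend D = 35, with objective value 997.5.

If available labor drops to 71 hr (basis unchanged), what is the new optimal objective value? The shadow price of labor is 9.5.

Δb = -6, so new z* = 997.5 + (9.5)·(-6) = 997.5 − 57 = 940.5.

940.5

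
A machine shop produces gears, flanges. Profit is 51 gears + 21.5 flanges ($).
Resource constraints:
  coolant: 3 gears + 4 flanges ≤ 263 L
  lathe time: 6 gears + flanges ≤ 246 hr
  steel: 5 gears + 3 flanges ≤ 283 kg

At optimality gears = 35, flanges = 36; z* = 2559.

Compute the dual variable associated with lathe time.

3.5

Binding: lathe time and steel. Non-binding: coolant (14 unused).
Slack constraints have shadow price 0 (complementary slackness).
From A_Bᵀ y = c: 6·y_lathe time + 5·y_steel = 51; 1·y_lathe time + 3·y_steel = 21.5.
→ y_lathe time = 3.5 and y_steel = 6.
Shadow price of lathe time = 3.5.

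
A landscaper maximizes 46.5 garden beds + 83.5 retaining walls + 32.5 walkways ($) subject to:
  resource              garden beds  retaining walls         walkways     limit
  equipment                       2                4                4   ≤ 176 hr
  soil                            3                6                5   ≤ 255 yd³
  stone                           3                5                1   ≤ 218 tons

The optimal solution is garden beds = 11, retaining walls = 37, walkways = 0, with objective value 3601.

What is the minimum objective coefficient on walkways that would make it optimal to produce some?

At the optimum: equipment uses 170 of 176 (slack = 6); soil uses 255 of 255 (binding); stone uses 218 of 218 (binding).
Since equipment is not tight, its dual is 0.
The binding rows give the dual system: 3·y_soil + 3·y_stone = 46.5 and 6·y_soil + 5·y_stone = 83.5.
Solving: y_soil = 6, y_stone = 9.5.
walkways enters the basis when its profit ≥ yᵀa₃ = 6·5 + 9.5·1 = 39.5.

39.5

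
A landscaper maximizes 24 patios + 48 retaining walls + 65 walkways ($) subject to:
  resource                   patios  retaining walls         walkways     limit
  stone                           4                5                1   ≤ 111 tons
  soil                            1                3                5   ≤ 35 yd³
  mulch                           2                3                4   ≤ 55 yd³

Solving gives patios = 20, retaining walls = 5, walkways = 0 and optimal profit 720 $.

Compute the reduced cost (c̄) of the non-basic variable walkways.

-7

At the optimum: stone uses 105 of 111 (slack = 6); soil uses 35 of 35 (binding); mulch uses 55 of 55 (binding).
By complementary slackness, y = 0 for the non-binding constraint.
Dual feasibility on the basic columns requires 1·y_soil + 2·y_mulch = 24, 3·y_soil + 3·y_mulch = 48.
Solving: y_soil = 8, y_mulch = 8.
Reduced cost of walkways: c₃ − yᵀa₃ = 65 − (8·5 + 8·4) = 65 − 72 = -7.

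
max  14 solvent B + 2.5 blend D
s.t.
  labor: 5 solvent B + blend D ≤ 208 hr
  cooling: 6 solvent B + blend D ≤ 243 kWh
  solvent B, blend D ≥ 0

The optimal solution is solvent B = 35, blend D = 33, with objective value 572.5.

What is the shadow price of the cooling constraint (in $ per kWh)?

Check each constraint at x*: labor 208/208 (tight); cooling 243/243 (tight).
Dual feasibility on the basic columns requires 5·y_labor + 6·y_cooling = 14, 1·y_labor + 1·y_cooling = 2.5.
This yields shadow prices y_labor = 1, y_cooling = 1.5.
Shadow price of cooling = 1.5.

1.5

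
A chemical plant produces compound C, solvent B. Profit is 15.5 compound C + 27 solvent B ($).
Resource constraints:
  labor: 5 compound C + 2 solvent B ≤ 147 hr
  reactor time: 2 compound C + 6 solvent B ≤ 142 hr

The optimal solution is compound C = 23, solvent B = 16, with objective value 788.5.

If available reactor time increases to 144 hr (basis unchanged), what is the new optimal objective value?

796.5

Check each constraint at x*: labor 147/147 (tight); reactor time 142/142 (tight).
From A_Bᵀ y = c: 5·y_labor + 2·y_reactor time = 15.5; 2·y_labor + 6·y_reactor time = 27.
Solving: y_labor = 1.5, y_reactor time = 4.
Δz = y_reactor time·Δb = 4 × (2) = 8, so new z* = 788.5 + 8 = 796.5.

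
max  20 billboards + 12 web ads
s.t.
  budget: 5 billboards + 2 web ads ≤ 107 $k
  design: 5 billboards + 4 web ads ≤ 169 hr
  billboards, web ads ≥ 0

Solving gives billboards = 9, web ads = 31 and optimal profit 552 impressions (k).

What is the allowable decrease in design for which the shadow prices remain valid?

Binding constraints: budget, design. The basis is B = [[5,2],[5,4]] with det 10.
Per unit decrease in design, x* moves by d = (0.2, -0.5).
The basis stays optimal until web ads reaches 0; allowable decrease = 62 hr.

62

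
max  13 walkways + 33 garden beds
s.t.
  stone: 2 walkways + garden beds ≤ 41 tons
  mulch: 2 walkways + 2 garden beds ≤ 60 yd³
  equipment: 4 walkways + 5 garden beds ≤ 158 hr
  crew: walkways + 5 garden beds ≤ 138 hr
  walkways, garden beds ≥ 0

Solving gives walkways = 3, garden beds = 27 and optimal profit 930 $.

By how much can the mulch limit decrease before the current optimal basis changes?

4.8

Binding constraints: mulch, crew. The basis is B = [[2,2],[1,5]] with det 8.
Per unit decrease in mulch, x* moves by d = (-0.625, 0.125).
The basis stays optimal until walkways reaches 0; allowable decrease = 4.8 yd³.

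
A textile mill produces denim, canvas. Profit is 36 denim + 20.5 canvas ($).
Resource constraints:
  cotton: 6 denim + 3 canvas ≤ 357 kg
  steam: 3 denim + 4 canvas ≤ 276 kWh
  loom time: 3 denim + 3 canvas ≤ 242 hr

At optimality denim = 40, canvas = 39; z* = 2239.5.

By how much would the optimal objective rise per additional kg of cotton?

5.5

At the optimum: cotton uses 357 of 357 (binding); steam uses 276 of 276 (binding); loom time uses 237 of 242 (slack = 5).
Slack constraints have shadow price 0 (complementary slackness).
From A_Bᵀ y = c: 6·y_cotton + 3·y_steam = 36; 3·y_cotton + 4·y_steam = 20.5.
This yields shadow prices y_cotton = 5.5, y_steam = 1.
Shadow price of cotton = 5.5.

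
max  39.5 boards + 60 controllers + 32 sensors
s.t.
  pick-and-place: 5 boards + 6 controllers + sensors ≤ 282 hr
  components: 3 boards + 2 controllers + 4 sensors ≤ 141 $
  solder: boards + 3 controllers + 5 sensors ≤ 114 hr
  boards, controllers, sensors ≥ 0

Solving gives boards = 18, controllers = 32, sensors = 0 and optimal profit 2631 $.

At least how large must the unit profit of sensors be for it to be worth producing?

41.5

Binding: pick-and-place and solder. Non-binding: components (23 unused).
By complementary slackness, y = 0 for the non-binding constraint.
Dual feasibility on the basic columns requires 5·y_pick-and-place + 1·y_solder = 39.5, 6·y_pick-and-place + 3·y_solder = 60.
→ y_pick-and-place = 6.5 and y_solder = 7.
sensors enters the basis when its profit ≥ yᵀa₃ = 6.5·1 + 7·5 = 41.5.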